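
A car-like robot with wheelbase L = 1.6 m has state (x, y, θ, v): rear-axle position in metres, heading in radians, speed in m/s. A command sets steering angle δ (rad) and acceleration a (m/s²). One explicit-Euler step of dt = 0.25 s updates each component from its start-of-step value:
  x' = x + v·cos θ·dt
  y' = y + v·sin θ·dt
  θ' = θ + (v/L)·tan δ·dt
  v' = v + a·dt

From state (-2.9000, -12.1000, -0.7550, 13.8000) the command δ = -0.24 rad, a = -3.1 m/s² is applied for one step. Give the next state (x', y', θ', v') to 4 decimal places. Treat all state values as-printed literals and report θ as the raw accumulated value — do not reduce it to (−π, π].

(-0.3875, -14.4642, -1.2827, 13.0250)

x' = -2.9000 + 13.8000·cos(-0.7550)·0.25 = -0.3875
y' = -12.1000 + 13.8000·sin(-0.7550)·0.25 = -14.4642
θ' = -0.7550 + (13.8000/1.6)·tan(-0.24)·0.25 = -1.2827
v' = 13.8000 − 3.1000·0.25 = 13.0250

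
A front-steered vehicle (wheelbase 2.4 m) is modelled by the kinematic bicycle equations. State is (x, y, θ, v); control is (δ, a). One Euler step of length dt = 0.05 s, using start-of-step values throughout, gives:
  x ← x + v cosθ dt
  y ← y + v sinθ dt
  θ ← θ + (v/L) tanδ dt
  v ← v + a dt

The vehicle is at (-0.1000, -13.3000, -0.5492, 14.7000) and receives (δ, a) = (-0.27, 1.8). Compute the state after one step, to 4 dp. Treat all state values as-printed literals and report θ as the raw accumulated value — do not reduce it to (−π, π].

(0.5269, -13.6837, -0.6340, 14.7900)

x' = -0.1000 + 14.7000·cos(-0.5492)·0.05 = 0.5269
y' = -13.3000 + 14.7000·sin(-0.5492)·0.05 = -13.6837
θ' = -0.5492 + (14.7000/2.4)·tan(-0.27)·0.05 = -0.6340
v' = 14.7000 + 1.8000·0.05 = 14.7900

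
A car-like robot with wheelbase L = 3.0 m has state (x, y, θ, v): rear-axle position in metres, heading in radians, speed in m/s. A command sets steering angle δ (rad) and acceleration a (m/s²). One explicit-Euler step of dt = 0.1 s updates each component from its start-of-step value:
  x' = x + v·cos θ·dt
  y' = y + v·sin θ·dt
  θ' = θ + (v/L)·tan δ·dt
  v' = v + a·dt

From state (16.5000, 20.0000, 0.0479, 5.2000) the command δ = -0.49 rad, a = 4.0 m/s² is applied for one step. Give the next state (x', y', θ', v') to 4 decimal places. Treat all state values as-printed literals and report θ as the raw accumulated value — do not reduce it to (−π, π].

x' = 16.5000 + 5.2000·cos(0.0479)·0.1 = 17.0194
y' = 20.0000 + 5.2000·sin(0.0479)·0.1 = 20.0249
θ' = 0.0479 + (5.2000/3.0)·tan(-0.49)·0.1 = -0.0446
v' = 5.2000 + 4.0000·0.1 = 5.6000

(17.0194, 20.0249, -0.0446, 5.6000)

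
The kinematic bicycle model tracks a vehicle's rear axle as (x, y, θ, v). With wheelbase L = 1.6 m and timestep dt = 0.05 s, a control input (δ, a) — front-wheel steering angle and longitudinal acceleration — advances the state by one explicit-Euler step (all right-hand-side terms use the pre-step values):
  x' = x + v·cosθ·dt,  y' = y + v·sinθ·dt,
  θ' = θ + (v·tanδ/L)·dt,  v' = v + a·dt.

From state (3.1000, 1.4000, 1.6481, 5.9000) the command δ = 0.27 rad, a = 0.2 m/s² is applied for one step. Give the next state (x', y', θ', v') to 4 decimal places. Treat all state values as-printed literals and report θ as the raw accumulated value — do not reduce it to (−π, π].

x' = 3.1000 + 5.9000·cos(1.6481)·0.05 = 3.0772
y' = 1.4000 + 5.9000·sin(1.6481)·0.05 = 1.6941
θ' = 1.6481 + (5.9000/1.6)·tan(0.27)·0.05 = 1.6991
v' = 5.9000 + 0.2000·0.05 = 5.9100

(3.0772, 1.6941, 1.6991, 5.9100)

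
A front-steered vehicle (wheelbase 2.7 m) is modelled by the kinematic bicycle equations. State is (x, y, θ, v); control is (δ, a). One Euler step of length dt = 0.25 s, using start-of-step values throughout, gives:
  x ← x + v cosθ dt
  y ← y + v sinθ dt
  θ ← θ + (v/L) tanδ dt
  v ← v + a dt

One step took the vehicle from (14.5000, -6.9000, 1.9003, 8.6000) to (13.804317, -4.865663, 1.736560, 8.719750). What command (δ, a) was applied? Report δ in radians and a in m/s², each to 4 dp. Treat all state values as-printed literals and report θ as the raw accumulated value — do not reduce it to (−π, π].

δ = -0.2028, a = 0.4790

a = (v'−v)/dt = (0.119750)/0.25 = 0.4790
Δθ = θ'−θ = -0.163740;  (v·dt/L) = 8.6000·0.25/2.7 = 0.796296
tan δ = Δθ·L/(v·dt) = -0.205627  →  δ = -0.2028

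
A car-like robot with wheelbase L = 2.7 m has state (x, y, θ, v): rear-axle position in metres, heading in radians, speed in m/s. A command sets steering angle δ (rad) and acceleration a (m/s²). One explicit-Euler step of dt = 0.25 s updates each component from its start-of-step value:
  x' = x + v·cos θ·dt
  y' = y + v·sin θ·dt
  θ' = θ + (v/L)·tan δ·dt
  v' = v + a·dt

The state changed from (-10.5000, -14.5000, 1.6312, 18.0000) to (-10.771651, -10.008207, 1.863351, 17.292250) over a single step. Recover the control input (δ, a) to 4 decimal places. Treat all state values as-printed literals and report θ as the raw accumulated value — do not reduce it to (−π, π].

a = (v'−v)/dt = (-0.707750)/0.25 = -2.8310
Δθ = θ'−θ = 0.232151;  (v·dt/L) = 18.0000·0.25/2.7 = 1.666667
tan δ = Δθ·L/(v·dt) = 0.139291  →  δ = 0.1384

δ = 0.1384, a = -2.8310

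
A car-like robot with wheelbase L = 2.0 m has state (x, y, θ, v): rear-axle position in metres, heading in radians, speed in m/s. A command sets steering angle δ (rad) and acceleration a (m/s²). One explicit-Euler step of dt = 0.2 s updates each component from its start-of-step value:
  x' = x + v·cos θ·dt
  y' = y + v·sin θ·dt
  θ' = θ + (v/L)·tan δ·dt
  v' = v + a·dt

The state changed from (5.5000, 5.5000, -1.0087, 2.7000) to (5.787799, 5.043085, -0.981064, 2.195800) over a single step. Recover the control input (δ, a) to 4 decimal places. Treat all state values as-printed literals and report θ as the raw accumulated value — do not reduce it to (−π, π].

a = (v'−v)/dt = (-0.504200)/0.2 = -2.5210
Δθ = θ'−θ = 0.027636;  (v·dt/L) = 2.7000·0.2/2.0 = 0.270000
tan δ = Δθ·L/(v·dt) = 0.102356  →  δ = 0.1020

δ = 0.1020, a = -2.5210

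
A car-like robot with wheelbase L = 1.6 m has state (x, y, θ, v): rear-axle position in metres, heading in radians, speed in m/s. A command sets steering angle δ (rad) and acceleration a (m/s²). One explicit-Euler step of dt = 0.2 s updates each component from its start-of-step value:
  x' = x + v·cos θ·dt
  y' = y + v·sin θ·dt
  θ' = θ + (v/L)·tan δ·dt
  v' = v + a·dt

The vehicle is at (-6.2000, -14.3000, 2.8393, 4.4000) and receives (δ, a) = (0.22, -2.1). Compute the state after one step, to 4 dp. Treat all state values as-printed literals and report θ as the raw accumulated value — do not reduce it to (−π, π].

x' = -6.2000 + 4.4000·cos(2.8393)·0.2 = -7.0401
y' = -14.3000 + 4.4000·sin(2.8393)·0.2 = -14.0380
θ' = 2.8393 + (4.4000/1.6)·tan(0.22)·0.2 = 2.9623
v' = 4.4000 − 2.1000·0.2 = 3.9800

(-7.0401, -14.0380, 2.9623, 3.9800)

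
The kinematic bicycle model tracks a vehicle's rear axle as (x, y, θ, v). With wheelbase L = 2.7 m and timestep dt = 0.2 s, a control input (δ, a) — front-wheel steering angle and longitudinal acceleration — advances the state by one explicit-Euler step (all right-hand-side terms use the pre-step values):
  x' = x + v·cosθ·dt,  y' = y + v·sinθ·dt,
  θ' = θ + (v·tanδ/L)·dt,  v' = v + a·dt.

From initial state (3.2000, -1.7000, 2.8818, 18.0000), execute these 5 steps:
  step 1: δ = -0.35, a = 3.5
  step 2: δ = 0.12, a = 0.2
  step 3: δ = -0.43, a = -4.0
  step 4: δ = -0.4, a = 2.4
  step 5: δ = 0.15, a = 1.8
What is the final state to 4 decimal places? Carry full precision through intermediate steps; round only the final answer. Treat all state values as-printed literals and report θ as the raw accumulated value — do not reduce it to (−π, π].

after step 1 (δ=-0.35, a=3.5): (-0.279196, -0.775231, 2.395095, 18.700000)
after step 2 (δ=0.12, a=0.2): (-3.024625, 1.764497, 2.562120, 18.740000)
after step 3 (δ=-0.43, a=-4.0): (-6.160770, 3.816837, 1.925486, 17.940000)
after step 4 (δ=-0.4, a=2.4): (-7.406880, 7.181499, 1.363641, 18.420000)
after step 5 (δ=0.15, a=1.8): (-6.649166, 10.786735, 1.569857, 18.780000)

(-6.6492, 10.7867, 1.5699, 18.7800)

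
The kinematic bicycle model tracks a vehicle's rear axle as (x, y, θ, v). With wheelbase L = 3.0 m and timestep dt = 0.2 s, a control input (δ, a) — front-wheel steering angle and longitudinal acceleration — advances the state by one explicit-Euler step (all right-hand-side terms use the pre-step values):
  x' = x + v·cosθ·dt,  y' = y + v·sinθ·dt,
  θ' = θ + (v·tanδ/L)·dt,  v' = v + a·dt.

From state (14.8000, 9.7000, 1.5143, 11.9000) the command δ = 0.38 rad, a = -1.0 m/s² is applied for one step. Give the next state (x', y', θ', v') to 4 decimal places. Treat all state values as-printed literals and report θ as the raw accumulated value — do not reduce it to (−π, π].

x' = 14.8000 + 11.9000·cos(1.5143)·0.2 = 14.9344
y' = 9.7000 + 11.9000·sin(1.5143)·0.2 = 12.0762
θ' = 1.5143 + (11.9000/3.0)·tan(0.38)·0.2 = 1.8312
v' = 11.9000 − 1.0000·0.2 = 11.7000

(14.9344, 12.0762, 1.8312, 11.7000)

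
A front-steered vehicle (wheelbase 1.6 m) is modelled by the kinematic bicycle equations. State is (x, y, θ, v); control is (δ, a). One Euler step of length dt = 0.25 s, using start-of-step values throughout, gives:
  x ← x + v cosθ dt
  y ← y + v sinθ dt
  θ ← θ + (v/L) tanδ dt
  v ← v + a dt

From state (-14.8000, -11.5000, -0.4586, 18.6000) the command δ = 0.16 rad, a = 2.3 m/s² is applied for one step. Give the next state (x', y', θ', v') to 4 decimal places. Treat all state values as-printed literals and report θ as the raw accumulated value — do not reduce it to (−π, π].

x' = -14.8000 + 18.6000·cos(-0.4586)·0.25 = -10.6305
y' = -11.5000 + 18.6000·sin(-0.4586)·0.25 = -13.5585
θ' = -0.4586 + (18.6000/1.6)·tan(0.16)·0.25 = 0.0104
v' = 18.6000 + 2.3000·0.25 = 19.1750

(-10.6305, -13.5585, 0.0104, 19.1750)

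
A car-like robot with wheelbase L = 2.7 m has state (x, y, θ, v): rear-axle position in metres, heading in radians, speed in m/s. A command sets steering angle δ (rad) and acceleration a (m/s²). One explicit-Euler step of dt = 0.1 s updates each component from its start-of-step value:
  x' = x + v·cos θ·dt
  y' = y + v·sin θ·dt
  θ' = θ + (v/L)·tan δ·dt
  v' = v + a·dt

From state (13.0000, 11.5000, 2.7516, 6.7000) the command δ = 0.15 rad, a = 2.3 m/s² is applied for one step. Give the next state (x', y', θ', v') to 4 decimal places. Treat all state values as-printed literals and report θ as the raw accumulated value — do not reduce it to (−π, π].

(12.3803, 11.7547, 2.7891, 6.9300)

x' = 13.0000 + 6.7000·cos(2.7516)·0.1 = 12.3803
y' = 11.5000 + 6.7000·sin(2.7516)·0.1 = 11.7547
θ' = 2.7516 + (6.7000/2.7)·tan(0.15)·0.1 = 2.7891
v' = 6.7000 + 2.3000·0.1 = 6.9300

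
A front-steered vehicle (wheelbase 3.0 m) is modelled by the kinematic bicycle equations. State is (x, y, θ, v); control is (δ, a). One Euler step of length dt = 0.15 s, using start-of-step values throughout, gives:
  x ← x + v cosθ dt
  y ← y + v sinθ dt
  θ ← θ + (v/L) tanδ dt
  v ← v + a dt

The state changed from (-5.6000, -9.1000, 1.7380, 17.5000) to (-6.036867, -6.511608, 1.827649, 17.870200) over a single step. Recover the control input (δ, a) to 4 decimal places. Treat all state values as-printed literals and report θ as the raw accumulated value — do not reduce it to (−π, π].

a = (v'−v)/dt = (0.370200)/0.15 = 2.4680
Δθ = θ'−θ = 0.089649;  (v·dt/L) = 17.5000·0.15/3.0 = 0.875000
tan δ = Δθ·L/(v·dt) = 0.102456  →  δ = 0.1021

δ = 0.1021, a = 2.4680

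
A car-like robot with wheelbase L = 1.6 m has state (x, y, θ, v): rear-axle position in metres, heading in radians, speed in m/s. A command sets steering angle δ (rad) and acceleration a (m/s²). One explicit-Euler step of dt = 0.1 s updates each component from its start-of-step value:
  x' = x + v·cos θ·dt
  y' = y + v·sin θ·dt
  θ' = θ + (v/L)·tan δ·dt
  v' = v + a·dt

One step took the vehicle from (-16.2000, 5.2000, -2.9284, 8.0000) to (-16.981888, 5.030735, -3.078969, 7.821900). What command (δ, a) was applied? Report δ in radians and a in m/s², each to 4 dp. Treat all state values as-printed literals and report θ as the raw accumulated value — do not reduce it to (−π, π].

a = (v'−v)/dt = (-0.178100)/0.1 = -1.7810
Δθ = θ'−θ = -0.150569;  (v·dt/L) = 8.0000·0.1/1.6 = 0.500000
tan δ = Δθ·L/(v·dt) = -0.301138  →  δ = -0.2925

δ = -0.2925, a = -1.7810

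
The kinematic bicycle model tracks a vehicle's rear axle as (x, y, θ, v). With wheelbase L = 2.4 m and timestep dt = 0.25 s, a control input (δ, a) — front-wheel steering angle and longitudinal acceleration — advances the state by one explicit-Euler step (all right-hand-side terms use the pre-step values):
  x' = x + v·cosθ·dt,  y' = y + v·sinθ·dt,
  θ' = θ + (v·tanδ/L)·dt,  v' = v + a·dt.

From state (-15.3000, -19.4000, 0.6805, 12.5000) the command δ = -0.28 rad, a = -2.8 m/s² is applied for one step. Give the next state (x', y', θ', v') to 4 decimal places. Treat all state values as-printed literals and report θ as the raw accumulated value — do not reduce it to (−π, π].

x' = -15.3000 + 12.5000·cos(0.6805)·0.25 = -12.8711
y' = -19.4000 + 12.5000·sin(0.6805)·0.25 = -17.4338
θ' = 0.6805 + (12.5000/2.4)·tan(-0.28)·0.25 = 0.3061
v' = 12.5000 − 2.8000·0.25 = 11.8000

(-12.8711, -17.4338, 0.3061, 11.8000)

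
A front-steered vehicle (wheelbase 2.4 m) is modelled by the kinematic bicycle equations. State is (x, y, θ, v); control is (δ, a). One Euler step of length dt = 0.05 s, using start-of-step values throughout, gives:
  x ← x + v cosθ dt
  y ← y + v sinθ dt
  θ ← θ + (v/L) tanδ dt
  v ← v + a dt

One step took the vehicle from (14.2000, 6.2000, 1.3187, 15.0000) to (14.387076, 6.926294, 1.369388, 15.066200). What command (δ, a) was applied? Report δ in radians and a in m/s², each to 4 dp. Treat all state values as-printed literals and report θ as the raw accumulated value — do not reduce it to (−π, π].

a = (v'−v)/dt = (0.066200)/0.05 = 1.3240
Δθ = θ'−θ = 0.050688;  (v·dt/L) = 15.0000·0.05/2.4 = 0.312500
tan δ = Δθ·L/(v·dt) = 0.162202  →  δ = 0.1608

δ = 0.1608, a = 1.3240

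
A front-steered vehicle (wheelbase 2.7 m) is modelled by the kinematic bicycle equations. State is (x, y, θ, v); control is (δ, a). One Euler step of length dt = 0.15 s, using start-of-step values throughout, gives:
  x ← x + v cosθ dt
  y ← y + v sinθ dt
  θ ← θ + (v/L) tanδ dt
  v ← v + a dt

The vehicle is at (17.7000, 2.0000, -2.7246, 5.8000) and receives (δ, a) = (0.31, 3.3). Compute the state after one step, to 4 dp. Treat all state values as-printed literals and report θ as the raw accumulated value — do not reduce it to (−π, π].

x' = 17.7000 + 5.8000·cos(-2.7246)·0.15 = 16.9045
y' = 2.0000 + 5.8000·sin(-2.7246)·0.15 = 1.6476
θ' = -2.7246 + (5.8000/2.7)·tan(0.31)·0.15 = -2.6214
v' = 5.8000 + 3.3000·0.15 = 6.2950

(16.9045, 1.6476, -2.6214, 6.2950)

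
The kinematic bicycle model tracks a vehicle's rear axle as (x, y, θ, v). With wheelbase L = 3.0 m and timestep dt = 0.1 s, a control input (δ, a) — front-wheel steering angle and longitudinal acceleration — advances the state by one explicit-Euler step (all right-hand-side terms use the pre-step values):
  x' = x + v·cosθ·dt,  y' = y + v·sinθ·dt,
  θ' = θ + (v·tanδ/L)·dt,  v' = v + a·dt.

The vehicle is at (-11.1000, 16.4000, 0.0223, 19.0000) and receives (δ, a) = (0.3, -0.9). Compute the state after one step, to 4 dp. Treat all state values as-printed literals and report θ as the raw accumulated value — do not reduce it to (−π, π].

x' = -11.1000 + 19.0000·cos(0.0223)·0.1 = -9.2005
y' = 16.4000 + 19.0000·sin(0.0223)·0.1 = 16.4424
θ' = 0.0223 + (19.0000/3.0)·tan(0.3)·0.1 = 0.2182
v' = 19.0000 − 0.9000·0.1 = 18.9100

(-9.2005, 16.4424, 0.2182, 18.9100)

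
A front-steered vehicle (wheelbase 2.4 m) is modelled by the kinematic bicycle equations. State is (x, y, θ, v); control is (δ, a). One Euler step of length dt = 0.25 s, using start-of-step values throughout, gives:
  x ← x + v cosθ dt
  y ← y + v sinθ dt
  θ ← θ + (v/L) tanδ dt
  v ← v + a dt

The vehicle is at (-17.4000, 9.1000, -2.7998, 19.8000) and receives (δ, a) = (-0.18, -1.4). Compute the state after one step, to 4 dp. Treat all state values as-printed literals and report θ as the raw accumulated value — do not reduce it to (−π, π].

x' = -17.4000 + 19.8000·cos(-2.7998)·0.25 = -22.0637
y' = 9.1000 + 19.8000·sin(-2.7998)·0.25 = 7.4409
θ' = -2.7998 + (19.8000/2.4)·tan(-0.18)·0.25 = -3.1751
v' = 19.8000 − 1.4000·0.25 = 19.4500

(-22.0637, 7.4409, -3.1751, 19.4500)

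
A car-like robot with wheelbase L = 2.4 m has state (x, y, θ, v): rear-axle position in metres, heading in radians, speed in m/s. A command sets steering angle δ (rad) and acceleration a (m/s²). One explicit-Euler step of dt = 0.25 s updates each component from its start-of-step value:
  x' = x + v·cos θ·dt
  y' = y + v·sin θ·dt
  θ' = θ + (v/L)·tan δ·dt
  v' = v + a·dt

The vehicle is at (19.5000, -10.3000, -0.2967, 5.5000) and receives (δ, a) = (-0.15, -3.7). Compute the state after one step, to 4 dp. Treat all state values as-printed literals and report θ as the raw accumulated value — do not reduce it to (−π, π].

(20.8149, -10.7020, -0.3833, 4.5750)

x' = 19.5000 + 5.5000·cos(-0.2967)·0.25 = 20.8149
y' = -10.3000 + 5.5000·sin(-0.2967)·0.25 = -10.7020
θ' = -0.2967 + (5.5000/2.4)·tan(-0.15)·0.25 = -0.3833
v' = 5.5000 − 3.7000·0.25 = 4.5750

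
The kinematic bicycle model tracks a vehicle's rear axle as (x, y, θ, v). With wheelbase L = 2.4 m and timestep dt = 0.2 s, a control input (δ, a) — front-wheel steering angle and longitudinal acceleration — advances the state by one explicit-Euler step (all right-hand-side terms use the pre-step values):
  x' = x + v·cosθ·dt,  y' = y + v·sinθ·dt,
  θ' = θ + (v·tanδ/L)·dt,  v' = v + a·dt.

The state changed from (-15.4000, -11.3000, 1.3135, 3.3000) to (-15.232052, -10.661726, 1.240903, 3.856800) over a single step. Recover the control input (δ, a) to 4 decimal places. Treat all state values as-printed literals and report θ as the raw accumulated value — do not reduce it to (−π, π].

δ = -0.2581, a = 2.7840

a = (v'−v)/dt = (0.556800)/0.2 = 2.7840
Δθ = θ'−θ = -0.072597;  (v·dt/L) = 3.3000·0.2/2.4 = 0.275000
tan δ = Δθ·L/(v·dt) = -0.263989  →  δ = -0.2581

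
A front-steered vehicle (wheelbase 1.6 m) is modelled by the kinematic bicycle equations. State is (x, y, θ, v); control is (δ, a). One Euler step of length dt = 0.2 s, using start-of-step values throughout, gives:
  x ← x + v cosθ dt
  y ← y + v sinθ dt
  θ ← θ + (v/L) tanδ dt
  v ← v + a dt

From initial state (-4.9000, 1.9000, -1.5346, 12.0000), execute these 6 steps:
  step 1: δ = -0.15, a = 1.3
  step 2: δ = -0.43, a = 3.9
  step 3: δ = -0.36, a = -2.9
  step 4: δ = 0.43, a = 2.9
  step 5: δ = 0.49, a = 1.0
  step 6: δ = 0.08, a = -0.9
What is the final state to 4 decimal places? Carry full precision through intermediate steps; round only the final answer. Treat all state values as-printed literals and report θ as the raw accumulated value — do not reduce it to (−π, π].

(-11.4505, -9.1710, -1.3613, 13.0600)

after step 1 (δ=-0.15, a=1.3): (-4.813148, -0.498428, -1.761303, 12.260000)
after step 2 (δ=-0.43, a=3.9): (-5.277449, -2.906067, -2.464140, 13.040000)
after step 3 (δ=-0.36, a=-2.9): (-7.309529, -4.540790, -3.077676, 12.460000)
after step 4 (δ=0.43, a=2.9): (-9.796440, -4.699961, -2.363374, 13.040000)
after step 5 (δ=0.49, a=1.0): (-11.653767, -6.530808, -1.493951, 13.240000)
after step 6 (δ=0.08, a=-0.9): (-11.450482, -9.170993, -1.361268, 13.060000)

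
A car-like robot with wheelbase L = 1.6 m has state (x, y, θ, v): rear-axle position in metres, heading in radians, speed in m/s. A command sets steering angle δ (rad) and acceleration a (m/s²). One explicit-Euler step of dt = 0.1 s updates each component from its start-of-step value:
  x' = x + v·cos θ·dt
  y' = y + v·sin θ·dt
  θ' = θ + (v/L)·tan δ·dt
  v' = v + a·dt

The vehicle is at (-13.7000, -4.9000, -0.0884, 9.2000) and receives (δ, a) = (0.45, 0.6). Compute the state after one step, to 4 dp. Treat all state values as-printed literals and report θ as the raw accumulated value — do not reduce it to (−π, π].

x' = -13.7000 + 9.2000·cos(-0.0884)·0.1 = -12.7836
y' = -4.9000 + 9.2000·sin(-0.0884)·0.1 = -4.9812
θ' = -0.0884 + (9.2000/1.6)·tan(0.45)·0.1 = 0.1894
v' = 9.2000 + 0.6000·0.1 = 9.2600

(-12.7836, -4.9812, 0.1894, 9.2600)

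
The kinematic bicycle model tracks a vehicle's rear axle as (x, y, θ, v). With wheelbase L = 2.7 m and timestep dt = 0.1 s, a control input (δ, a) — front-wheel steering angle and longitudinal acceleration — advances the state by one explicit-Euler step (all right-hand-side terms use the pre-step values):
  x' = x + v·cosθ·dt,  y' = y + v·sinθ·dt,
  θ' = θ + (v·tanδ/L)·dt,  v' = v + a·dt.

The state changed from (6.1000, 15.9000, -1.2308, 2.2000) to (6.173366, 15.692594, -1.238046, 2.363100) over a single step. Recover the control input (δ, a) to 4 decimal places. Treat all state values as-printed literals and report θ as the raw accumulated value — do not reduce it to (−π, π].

δ = -0.0887, a = 1.6310

a = (v'−v)/dt = (0.163100)/0.1 = 1.6310
Δθ = θ'−θ = -0.007246;  (v·dt/L) = 2.2000·0.1/2.7 = 0.081481
tan δ = Δθ·L/(v·dt) = -0.088928  →  δ = -0.0887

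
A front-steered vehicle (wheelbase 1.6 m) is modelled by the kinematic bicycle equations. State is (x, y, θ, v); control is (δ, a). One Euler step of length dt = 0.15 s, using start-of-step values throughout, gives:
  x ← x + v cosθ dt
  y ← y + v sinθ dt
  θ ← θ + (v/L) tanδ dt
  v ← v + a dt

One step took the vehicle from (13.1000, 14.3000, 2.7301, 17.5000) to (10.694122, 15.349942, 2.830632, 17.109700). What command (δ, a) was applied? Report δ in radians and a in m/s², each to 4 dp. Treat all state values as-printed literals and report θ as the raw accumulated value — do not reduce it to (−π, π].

δ = 0.0612, a = -2.6020

a = (v'−v)/dt = (-0.390300)/0.15 = -2.6020
Δθ = θ'−θ = 0.100532;  (v·dt/L) = 17.5000·0.15/1.6 = 1.640625
tan δ = Δθ·L/(v·dt) = 0.061277  →  δ = 0.0612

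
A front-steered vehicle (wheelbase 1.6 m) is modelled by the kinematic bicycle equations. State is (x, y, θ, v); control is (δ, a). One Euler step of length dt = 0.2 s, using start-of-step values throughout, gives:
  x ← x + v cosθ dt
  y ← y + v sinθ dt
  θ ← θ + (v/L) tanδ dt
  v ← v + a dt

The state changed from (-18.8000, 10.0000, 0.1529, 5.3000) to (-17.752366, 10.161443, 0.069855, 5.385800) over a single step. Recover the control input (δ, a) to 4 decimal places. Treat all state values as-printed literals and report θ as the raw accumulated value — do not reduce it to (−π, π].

a = (v'−v)/dt = (0.085800)/0.2 = 0.4290
Δθ = θ'−θ = -0.083045;  (v·dt/L) = 5.3000·0.2/1.6 = 0.662500
tan δ = Δθ·L/(v·dt) = -0.125351  →  δ = -0.1247

δ = -0.1247, a = 0.4290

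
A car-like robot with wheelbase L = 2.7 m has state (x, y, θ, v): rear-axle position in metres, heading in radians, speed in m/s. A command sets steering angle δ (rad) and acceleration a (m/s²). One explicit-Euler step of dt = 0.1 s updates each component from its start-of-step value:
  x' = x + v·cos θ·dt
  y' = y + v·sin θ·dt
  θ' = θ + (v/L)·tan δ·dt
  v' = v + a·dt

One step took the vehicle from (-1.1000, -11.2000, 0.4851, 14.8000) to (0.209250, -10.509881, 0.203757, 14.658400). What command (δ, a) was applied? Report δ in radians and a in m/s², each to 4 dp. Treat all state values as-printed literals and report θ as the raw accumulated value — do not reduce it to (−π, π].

a = (v'−v)/dt = (-0.141600)/0.1 = -1.4160
Δθ = θ'−θ = -0.281343;  (v·dt/L) = 14.8000·0.1/2.7 = 0.548148
tan δ = Δθ·L/(v·dt) = -0.513261  →  δ = -0.4742

δ = -0.4742, a = -1.4160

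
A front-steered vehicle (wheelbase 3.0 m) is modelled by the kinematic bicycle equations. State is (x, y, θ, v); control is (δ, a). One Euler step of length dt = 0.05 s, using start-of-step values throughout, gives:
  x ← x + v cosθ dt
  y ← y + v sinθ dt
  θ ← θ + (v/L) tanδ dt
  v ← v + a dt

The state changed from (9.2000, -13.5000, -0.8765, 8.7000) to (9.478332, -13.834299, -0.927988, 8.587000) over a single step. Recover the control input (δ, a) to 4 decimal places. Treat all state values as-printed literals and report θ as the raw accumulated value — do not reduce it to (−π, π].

a = (v'−v)/dt = (-0.113000)/0.05 = -2.2600
Δθ = θ'−θ = -0.051488;  (v·dt/L) = 8.7000·0.05/3.0 = 0.145000
tan δ = Δθ·L/(v·dt) = -0.355090  →  δ = -0.3412

δ = -0.3412, a = -2.2600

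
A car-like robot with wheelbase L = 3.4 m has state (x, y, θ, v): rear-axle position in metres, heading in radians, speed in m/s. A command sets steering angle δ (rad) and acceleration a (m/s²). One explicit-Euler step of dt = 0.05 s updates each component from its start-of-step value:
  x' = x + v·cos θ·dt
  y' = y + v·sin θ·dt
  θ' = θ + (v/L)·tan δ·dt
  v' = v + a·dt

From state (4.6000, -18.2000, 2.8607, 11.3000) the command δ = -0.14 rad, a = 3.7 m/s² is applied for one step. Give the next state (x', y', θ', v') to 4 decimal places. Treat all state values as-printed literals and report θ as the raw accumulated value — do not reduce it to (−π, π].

(4.0571, -18.0434, 2.8373, 11.4850)

x' = 4.6000 + 11.3000·cos(2.8607)·0.05 = 4.0571
y' = -18.2000 + 11.3000·sin(2.8607)·0.05 = -18.0434
θ' = 2.8607 + (11.3000/3.4)·tan(-0.14)·0.05 = 2.8373
v' = 11.3000 + 3.7000·0.05 = 11.4850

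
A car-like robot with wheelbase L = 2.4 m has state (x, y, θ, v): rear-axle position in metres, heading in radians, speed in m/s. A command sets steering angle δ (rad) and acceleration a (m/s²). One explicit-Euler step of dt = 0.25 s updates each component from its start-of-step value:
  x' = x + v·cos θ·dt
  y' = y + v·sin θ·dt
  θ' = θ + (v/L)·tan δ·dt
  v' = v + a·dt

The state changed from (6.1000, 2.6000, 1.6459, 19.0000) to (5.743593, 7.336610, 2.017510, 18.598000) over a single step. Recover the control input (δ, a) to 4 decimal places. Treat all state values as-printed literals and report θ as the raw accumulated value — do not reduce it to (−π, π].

δ = 0.1856, a = -1.6080

a = (v'−v)/dt = (-0.402000)/0.25 = -1.6080
Δθ = θ'−θ = 0.371610;  (v·dt/L) = 19.0000·0.25/2.4 = 1.979167
tan δ = Δθ·L/(v·dt) = 0.187761  →  δ = 0.1856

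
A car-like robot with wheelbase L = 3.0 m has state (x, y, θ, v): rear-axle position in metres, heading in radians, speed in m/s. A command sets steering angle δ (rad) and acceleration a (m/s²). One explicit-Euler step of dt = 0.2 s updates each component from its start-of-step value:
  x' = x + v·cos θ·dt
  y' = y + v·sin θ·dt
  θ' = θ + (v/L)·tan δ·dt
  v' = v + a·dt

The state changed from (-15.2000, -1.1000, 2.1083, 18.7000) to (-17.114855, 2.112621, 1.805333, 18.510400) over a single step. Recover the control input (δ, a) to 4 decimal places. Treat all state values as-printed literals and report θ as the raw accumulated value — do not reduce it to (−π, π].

a = (v'−v)/dt = (-0.189600)/0.2 = -0.9480
Δθ = θ'−θ = -0.302967;  (v·dt/L) = 18.7000·0.2/3.0 = 1.246667
tan δ = Δθ·L/(v·dt) = -0.243022  →  δ = -0.2384

δ = -0.2384, a = -0.9480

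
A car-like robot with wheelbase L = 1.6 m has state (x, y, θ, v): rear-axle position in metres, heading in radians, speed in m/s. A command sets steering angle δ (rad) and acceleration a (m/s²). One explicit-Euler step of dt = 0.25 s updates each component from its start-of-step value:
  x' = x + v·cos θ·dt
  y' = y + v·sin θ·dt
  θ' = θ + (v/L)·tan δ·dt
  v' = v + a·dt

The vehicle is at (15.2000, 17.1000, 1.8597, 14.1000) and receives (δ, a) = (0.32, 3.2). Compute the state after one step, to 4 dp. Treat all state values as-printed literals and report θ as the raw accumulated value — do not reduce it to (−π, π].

x' = 15.2000 + 14.1000·cos(1.8597)·0.25 = 14.1957
y' = 17.1000 + 14.1000·sin(1.8597)·0.25 = 20.4789
θ' = 1.8597 + (14.1000/1.6)·tan(0.32)·0.25 = 2.5898
v' = 14.1000 + 3.2000·0.25 = 14.9000

(14.1957, 20.4789, 2.5898, 14.9000)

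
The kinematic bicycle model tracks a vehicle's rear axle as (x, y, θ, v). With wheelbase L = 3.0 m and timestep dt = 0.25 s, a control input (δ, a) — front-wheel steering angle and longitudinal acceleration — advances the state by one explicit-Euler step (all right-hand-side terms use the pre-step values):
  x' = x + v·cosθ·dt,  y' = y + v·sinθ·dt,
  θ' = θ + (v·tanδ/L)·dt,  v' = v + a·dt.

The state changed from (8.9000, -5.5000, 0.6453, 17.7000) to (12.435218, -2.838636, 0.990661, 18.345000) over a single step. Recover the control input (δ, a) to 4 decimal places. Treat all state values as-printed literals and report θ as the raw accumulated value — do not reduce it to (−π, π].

a = (v'−v)/dt = (0.645000)/0.25 = 2.5800
Δθ = θ'−θ = 0.345361;  (v·dt/L) = 17.7000·0.25/3.0 = 1.475000
tan δ = Δθ·L/(v·dt) = 0.234143  →  δ = 0.2300

δ = 0.2300, a = 2.5800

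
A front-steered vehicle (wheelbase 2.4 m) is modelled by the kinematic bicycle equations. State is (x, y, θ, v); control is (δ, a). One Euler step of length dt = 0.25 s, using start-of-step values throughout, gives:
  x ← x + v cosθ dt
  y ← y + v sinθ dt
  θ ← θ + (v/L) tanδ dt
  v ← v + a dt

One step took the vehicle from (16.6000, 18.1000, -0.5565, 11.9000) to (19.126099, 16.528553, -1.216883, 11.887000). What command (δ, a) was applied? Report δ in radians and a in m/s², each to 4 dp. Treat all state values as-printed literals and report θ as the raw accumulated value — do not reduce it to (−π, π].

a = (v'−v)/dt = (-0.013000)/0.25 = -0.0520
Δθ = θ'−θ = -0.660383;  (v·dt/L) = 11.9000·0.25/2.4 = 1.239583
tan δ = Δθ·L/(v·dt) = -0.532746  →  δ = -0.4895

δ = -0.4895, a = -0.0520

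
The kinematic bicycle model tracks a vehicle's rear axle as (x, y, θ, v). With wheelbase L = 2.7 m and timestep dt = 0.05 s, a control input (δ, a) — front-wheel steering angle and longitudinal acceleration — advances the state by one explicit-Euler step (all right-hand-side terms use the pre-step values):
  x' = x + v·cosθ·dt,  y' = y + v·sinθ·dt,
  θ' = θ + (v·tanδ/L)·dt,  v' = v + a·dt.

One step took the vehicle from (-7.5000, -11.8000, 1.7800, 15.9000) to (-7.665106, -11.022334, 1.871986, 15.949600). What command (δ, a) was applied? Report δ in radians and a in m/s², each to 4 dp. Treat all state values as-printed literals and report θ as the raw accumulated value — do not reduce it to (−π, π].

a = (v'−v)/dt = (0.049600)/0.05 = 0.9920
Δθ = θ'−θ = 0.091986;  (v·dt/L) = 15.9000·0.05/2.7 = 0.294444
tan δ = Δθ·L/(v·dt) = 0.312405  →  δ = 0.3028

δ = 0.3028, a = 0.9920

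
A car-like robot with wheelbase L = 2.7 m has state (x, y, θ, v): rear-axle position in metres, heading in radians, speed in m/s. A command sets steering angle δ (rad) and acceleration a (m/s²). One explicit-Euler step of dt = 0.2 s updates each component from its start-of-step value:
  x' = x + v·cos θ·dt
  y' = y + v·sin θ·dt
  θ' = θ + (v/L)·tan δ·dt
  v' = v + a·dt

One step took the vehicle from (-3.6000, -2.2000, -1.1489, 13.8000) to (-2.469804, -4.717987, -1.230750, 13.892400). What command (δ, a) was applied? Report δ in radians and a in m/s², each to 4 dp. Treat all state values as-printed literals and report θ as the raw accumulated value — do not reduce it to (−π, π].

δ = -0.0799, a = 0.4620

a = (v'−v)/dt = (0.092400)/0.2 = 0.4620
Δθ = θ'−θ = -0.081850;  (v·dt/L) = 13.8000·0.2/2.7 = 1.022222
tan δ = Δθ·L/(v·dt) = -0.080071  →  δ = -0.0799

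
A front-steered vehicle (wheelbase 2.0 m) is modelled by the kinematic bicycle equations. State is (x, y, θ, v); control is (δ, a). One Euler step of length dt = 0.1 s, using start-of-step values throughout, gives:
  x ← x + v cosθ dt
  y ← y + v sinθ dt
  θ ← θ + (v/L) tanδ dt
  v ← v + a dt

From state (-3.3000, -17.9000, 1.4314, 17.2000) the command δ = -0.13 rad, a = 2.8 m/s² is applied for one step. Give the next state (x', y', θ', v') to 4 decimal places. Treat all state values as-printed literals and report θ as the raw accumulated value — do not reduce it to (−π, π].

(-3.0610, -16.1967, 1.3190, 17.4800)

x' = -3.3000 + 17.2000·cos(1.4314)·0.1 = -3.0610
y' = -17.9000 + 17.2000·sin(1.4314)·0.1 = -16.1967
θ' = 1.4314 + (17.2000/2.0)·tan(-0.13)·0.1 = 1.3190
v' = 17.2000 + 2.8000·0.1 = 17.4800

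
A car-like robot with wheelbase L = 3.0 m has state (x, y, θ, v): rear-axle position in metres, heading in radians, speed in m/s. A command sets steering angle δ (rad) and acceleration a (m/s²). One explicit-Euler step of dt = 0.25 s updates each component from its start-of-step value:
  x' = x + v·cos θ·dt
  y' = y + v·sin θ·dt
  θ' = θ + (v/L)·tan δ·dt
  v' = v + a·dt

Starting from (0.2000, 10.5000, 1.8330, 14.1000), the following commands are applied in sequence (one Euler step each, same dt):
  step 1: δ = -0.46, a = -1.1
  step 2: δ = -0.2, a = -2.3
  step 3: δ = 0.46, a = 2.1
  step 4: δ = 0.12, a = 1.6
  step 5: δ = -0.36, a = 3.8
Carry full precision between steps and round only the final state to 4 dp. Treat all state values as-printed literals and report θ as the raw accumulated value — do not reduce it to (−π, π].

(1.6704, 26.9599, 1.2582, 15.1250)

after step 1 (δ=-0.46, a=-1.1): (-0.713714, 13.904519, 1.250848, 13.825000)
after step 2 (δ=-0.2, a=-2.3): (0.373339, 17.185370, 1.017309, 13.250000)
after step 3 (δ=0.46, a=2.1): (2.114578, 20.003302, 1.564367, 13.775000)
after step 4 (δ=0.12, a=1.6): (2.136719, 23.446981, 1.702782, 14.175000)
after step 5 (δ=-0.36, a=3.8): (1.670352, 26.959909, 1.258156, 15.125000)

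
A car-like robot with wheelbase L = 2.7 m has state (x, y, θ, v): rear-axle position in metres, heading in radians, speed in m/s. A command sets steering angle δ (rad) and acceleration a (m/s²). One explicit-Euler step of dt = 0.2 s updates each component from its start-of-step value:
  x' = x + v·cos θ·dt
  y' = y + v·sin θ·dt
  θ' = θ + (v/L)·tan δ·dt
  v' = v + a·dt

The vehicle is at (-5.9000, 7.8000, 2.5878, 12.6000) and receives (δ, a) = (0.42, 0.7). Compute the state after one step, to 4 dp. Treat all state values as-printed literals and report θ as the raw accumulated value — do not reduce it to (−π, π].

(-8.0434, 9.1253, 3.0046, 12.7400)

x' = -5.9000 + 12.6000·cos(2.5878)·0.2 = -8.0434
y' = 7.8000 + 12.6000·sin(2.5878)·0.2 = 9.1253
θ' = 2.5878 + (12.6000/2.7)·tan(0.42)·0.2 = 3.0046
v' = 12.6000 + 0.7000·0.2 = 12.7400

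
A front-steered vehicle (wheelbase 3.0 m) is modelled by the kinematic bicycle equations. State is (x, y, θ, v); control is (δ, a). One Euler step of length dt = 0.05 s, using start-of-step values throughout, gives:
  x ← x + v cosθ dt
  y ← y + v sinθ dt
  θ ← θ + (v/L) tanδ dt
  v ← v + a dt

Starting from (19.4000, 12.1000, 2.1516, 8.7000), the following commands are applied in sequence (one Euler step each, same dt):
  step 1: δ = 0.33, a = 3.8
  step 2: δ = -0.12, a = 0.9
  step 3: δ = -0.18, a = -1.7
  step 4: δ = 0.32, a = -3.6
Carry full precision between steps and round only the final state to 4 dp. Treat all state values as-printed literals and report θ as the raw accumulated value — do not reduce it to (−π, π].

(18.3979, 13.5570, 2.2052, 8.6700)

after step 1 (δ=0.33, a=3.8): (19.161317, 12.463670, 2.201266, 8.890000)
after step 2 (δ=-0.12, a=0.9): (18.899274, 12.822715, 2.183400, 8.935000)
after step 3 (δ=-0.18, a=-1.7): (18.642393, 13.188225, 2.156302, 8.850000)
after step 4 (δ=0.32, a=-3.6): (18.397858, 13.557019, 2.205182, 8.670000)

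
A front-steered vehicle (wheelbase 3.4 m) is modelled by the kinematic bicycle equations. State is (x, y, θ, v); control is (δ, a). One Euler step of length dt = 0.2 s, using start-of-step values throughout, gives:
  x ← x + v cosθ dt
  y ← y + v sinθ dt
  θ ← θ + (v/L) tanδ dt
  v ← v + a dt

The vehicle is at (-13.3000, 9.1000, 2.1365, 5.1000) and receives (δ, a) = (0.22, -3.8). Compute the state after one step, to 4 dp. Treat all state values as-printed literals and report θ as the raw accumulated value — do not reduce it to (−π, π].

x' = -13.3000 + 5.1000·cos(2.1365)·0.2 = -13.8467
y' = 9.1000 + 5.1000·sin(2.1365)·0.2 = 9.9611
θ' = 2.1365 + (5.1000/3.4)·tan(0.22)·0.2 = 2.2036
v' = 5.1000 − 3.8000·0.2 = 4.3400

(-13.8467, 9.9611, 2.2036, 4.3400)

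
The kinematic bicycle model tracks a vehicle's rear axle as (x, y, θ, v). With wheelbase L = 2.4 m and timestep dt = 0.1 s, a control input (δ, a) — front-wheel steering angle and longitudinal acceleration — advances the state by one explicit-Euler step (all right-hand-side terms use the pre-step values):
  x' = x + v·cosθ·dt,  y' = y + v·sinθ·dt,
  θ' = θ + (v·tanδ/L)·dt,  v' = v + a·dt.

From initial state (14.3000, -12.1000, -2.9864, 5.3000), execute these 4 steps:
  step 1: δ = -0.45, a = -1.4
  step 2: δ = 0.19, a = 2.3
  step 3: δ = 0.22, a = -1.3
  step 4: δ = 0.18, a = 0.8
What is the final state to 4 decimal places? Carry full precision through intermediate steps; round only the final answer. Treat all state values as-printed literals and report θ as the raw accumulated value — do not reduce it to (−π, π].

after step 1 (δ=-0.45, a=-1.4): (13.776370, -12.181922, -3.093075, 5.160000)
after step 2 (δ=0.19, a=2.3): (13.260977, -12.206948, -3.051726, 5.390000)
after step 3 (δ=0.22, a=-1.3): (12.724152, -12.255321, -3.001505, 5.260000)
after step 4 (δ=0.18, a=0.8): (12.203305, -12.328766, -2.961623, 5.340000)

(12.2033, -12.3288, -2.9616, 5.3400)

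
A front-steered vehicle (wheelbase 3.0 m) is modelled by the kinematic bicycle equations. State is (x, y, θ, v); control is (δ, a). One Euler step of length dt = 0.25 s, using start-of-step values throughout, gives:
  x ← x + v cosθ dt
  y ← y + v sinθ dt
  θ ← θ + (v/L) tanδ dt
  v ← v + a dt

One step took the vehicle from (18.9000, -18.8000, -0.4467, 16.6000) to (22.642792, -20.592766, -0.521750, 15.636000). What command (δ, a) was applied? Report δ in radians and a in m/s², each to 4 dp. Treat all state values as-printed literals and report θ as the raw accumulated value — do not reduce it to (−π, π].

δ = -0.0542, a = -3.8560

a = (v'−v)/dt = (-0.964000)/0.25 = -3.8560
Δθ = θ'−θ = -0.075050;  (v·dt/L) = 16.6000·0.25/3.0 = 1.383333
tan δ = Δθ·L/(v·dt) = -0.054253  →  δ = -0.0542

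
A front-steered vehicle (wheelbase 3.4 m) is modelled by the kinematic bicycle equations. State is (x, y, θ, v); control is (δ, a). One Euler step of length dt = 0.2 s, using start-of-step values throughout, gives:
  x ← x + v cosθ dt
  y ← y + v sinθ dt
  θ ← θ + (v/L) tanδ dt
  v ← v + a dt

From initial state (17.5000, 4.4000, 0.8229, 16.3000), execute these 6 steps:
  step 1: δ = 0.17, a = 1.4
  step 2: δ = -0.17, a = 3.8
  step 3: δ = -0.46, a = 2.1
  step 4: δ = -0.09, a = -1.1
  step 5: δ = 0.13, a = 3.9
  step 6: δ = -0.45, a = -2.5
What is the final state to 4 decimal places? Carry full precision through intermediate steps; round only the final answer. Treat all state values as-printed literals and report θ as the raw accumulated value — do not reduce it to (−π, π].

(34.1451, 15.2347, -0.1652, 17.8200)

after step 1 (δ=0.17, a=1.4): (19.717120, 6.789975, 0.987489, 16.580000)
after step 2 (δ=-0.17, a=3.8): (21.543532, 9.557659, 0.820073, 17.340000)
after step 3 (δ=-0.46, a=2.1): (23.909290, 12.093445, 0.314715, 17.760000)
after step 4 (δ=-0.09, a=-1.1): (27.286833, 13.192950, 0.220437, 17.540000)
after step 5 (δ=0.13, a=3.9): (30.709946, 13.959995, 0.355327, 18.320000)
after step 6 (δ=-0.45, a=-2.5): (34.145066, 15.234689, -0.165236, 17.820000)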